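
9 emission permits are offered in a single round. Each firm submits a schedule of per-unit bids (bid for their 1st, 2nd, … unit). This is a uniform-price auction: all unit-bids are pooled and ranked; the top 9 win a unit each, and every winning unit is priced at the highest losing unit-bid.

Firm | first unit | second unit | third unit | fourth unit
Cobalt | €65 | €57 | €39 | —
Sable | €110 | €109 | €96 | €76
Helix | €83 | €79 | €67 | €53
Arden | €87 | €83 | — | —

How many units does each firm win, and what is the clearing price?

Arden 2, Helix 3, Sable 4; clearing price €65

Pooled unit-bids ranked (top 9): 110 (Sable-1), 109 (Sable-2), 96 (Sable-3), 87 (Arden-1), 83 (Helix-1), 83 (Arden-2), 79 (Helix-2), 76 (Sable-4), 67 (Helix-3)
The (k+1)-th unit-bid is €65.
Allocation: Arden 2, Helix 3, Sable 4.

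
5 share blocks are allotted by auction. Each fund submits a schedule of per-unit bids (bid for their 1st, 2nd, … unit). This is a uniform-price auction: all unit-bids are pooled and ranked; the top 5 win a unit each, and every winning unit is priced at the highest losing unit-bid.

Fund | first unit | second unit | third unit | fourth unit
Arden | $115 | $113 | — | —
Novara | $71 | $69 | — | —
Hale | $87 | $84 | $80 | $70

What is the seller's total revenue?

Total revenue: $355

Merging the schedules and taking the best 5: 115 (Arden-1), 113 (Arden-2), 87 (Hale-1), 84 (Hale-2), 80 (Hale-3)
The (k+1)-th unit-bid is $71.
Allocation: Arden 2, Hale 3. Every unit priced at $71.
Revenue = 5 × 71 = $355.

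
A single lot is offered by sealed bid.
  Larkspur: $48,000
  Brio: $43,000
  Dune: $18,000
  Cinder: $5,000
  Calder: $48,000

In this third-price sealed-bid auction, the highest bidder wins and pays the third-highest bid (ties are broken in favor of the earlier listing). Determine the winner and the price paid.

Larkspur pays $43,000

Rule: the highest bidder wins and pays the third-highest bid.
Bids in order: 48,000 (Larkspur) > 48,000 (Calder) > 43,000 (Brio) > 18,000 (Dune) > 5,000 (Cinder)
Tie at $48,000 → Larkspur wins by tie-break.
Larkspur wins; payment is bid #3 in the ranking = $43,000.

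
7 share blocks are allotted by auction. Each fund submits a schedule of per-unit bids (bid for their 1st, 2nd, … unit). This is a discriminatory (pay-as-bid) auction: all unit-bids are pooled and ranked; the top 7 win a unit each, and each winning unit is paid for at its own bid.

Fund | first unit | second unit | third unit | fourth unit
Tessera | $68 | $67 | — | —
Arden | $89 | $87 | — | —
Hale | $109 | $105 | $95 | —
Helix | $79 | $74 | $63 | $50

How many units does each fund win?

Merging the schedules and taking the best 7: 109 (Hale-1), 105 (Hale-2), 95 (Hale-3), 89 (Arden-1), 87 (Arden-2), 79 (Helix-1), 74 (Helix-2)
Next rejected bid: $68 (not a price — pay-as-bid).
Allocation: Arden 2, Hale 3, Helix 2.

Arden 2, Hale 3, Helix 2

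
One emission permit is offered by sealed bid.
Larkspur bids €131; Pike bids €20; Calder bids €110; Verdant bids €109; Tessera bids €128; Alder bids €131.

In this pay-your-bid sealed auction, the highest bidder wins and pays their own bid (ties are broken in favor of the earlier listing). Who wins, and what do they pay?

Larkspur pays €131

Rule: the highest bidder wins and pays their own bid.
Sorting bids: 131 (Larkspur) > 131 (Alder) > 128 (Tessera) > 110 (Calder) > 109 (Verdant) > 20 (Pike)
Larkspur and Alder tie at €131; tie-break gives it to Larkspur.
First-price: Larkspur pays what they bid, €131.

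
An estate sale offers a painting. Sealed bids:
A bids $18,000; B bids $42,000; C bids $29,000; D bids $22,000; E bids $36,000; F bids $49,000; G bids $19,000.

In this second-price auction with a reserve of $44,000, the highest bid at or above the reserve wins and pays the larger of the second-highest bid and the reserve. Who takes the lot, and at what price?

F pays $44,000

Bids in order: 49,000 (F) > 42,000 (B) > 36,000 (E) > 29,000 (C) > 22,000 (D) > 19,000 (G) > …
Highest eligible bid: F at $49,000.
Second-highest bid $42,000 is below the reserve $44,000, so the reserve binds → payment $44,000.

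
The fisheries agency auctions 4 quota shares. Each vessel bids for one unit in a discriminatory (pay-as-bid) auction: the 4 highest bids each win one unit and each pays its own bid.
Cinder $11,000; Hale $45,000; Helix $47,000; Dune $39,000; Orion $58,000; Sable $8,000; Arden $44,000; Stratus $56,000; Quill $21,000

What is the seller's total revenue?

Total revenue: $206,000

Sorting: 58,000 (Orion), 56,000 (Stratus), 47,000 (Helix), 45,000 (Hale), 44,000 (Arden), 39,000 (Dune), …
Top 4: Orion, Stratus, Helix, Hale.
Total revenue = 58,000 + 56,000 + 47,000 + 45,000 = $206,000.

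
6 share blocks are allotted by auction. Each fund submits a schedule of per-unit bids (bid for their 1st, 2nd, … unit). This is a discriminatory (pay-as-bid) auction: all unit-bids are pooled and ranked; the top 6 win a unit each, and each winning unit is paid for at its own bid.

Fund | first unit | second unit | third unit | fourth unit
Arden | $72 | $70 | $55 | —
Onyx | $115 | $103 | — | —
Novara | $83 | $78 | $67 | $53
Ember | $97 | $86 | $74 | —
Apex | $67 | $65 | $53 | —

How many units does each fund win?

Pooled unit-bids ranked (top 6): 115 (Onyx-1), 103 (Onyx-2), 97 (Ember-1), 86 (Ember-2), 83 (Novara-1), 78 (Novara-2)
Next rejected bid: $74 (not a price — pay-as-bid).
Allocation: Ember 2, Novara 2, Onyx 2.

Ember 2, Novara 2, Onyx 2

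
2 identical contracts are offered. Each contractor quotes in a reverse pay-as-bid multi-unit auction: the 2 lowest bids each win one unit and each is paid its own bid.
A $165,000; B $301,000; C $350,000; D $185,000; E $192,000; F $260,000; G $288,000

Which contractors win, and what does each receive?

A $165,000, D $185,000

Bids ranked low→high: 165,000 (A), 185,000 (D), 192,000 (E), 260,000 (F), …
The 2 lowest are A, D.
Each winner is paid its own bid: A $165,000, D $185,000.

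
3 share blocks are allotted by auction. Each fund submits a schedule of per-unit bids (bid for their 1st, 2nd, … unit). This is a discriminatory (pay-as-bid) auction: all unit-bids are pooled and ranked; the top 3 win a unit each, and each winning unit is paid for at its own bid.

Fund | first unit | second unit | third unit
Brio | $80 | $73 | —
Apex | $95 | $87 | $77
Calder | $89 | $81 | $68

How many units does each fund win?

All unit-bids, highest first — top 3: 95 (Apex-1), 89 (Calder-1), 87 (Apex-2)
Next rejected bid: $81 (not a price — pay-as-bid).
Allocation: Apex 2, Calder 1.

Apex 2, Calder 1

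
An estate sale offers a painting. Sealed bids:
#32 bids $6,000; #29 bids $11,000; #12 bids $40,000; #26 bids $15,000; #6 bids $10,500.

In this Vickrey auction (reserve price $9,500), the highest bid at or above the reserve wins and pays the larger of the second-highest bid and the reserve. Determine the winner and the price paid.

#12 pays $15,000

Bids ranked: 40,000 (#12) > 15,000 (#26) > 11,000 (#29) > 10,500 (#6) > 6,000 (#32)
Highest eligible bid: #12 at $40,000.
max(second-highest $15,000, reserve $9,500) = $15,000; the reserve does not bind.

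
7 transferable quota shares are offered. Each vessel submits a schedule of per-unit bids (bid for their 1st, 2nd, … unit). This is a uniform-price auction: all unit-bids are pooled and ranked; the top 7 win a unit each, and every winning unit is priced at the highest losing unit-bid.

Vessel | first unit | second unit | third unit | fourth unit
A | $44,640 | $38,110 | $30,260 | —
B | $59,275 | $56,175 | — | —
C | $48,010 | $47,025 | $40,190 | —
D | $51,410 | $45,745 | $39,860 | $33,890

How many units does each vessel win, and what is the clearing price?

A 1, B 2, C 2, D 2; clearing price $40,190

All unit-bids, highest first — top 7: 59,275 (B-1), 56,175 (B-2), 51,410 (D-1), 48,010 (C-1), 47,025 (C-2), 45,745 (D-2), 44,640 (A-1)
Highest rejected unit-bid = $40,190.
Allocation: A 1, B 2, C 2, D 2.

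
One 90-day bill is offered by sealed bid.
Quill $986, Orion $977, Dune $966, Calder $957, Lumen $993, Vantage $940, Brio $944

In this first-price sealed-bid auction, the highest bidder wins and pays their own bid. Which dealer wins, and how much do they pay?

Lumen pays $993

Bids ranked: 993 (Lumen) > 986 (Quill) > 977 (Orion) > 966 (Dune) > 957 (Calder) > 944 (Brio) > …
First-price: Lumen pays what they bid, $993.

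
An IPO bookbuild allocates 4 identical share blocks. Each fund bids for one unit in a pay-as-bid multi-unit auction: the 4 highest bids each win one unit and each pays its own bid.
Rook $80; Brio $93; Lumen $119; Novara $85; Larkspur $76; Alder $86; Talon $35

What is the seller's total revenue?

Sorting: 119 (Lumen), 93 (Brio), 86 (Alder), 85 (Novara), 80 (Rook), 76 (Larkspur), …
Top 4: Lumen, Brio, Alder, Novara.
Total revenue = 119 + 93 + 86 + 85 = $383.

Total revenue: $383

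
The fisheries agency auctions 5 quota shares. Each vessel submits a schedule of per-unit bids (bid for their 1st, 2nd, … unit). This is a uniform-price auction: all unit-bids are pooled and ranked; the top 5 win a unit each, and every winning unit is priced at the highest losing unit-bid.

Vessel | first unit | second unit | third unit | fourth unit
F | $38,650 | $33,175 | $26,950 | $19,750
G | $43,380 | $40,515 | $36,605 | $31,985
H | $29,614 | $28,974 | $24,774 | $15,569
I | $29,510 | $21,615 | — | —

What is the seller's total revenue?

Pooled unit-bids ranked (top 5): 43,380 (G-1), 40,515 (G-2), 38,650 (F-1), 36,605 (G-3), 33,175 (F-2)
The (k+1)-th unit-bid is $31,985.
Allocation: F 2, G 3. Every unit priced at $31,985.
Revenue = 5 × 31,985 = $159,925.

Total revenue: $159,925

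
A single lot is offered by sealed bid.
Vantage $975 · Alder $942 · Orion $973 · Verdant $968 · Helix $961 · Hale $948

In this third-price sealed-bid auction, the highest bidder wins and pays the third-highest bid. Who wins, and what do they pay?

Vantage pays $968

Rule: the highest bidder wins and pays the third-highest bid.
Bids ranked: 975 (Vantage) > 973 (Orion) > 968 (Verdant) > 961 (Helix) > 948 (Hale) > 942 (Alder)
Vantage wins; payment is bid #3 in the ranking = $968.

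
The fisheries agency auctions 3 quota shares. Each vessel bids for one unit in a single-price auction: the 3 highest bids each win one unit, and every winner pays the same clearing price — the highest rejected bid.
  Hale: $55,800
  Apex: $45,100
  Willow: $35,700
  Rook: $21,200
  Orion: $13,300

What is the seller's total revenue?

Ordering the bids: 55,800 (Hale), 45,100 (Apex), 35,700 (Willow), 21,200 (Rook), 13,300 (Orion)
The 3 highest are Hale, Apex, Willow.
Clearing price = highest rejected bid = $21,200.
Total revenue = 3 × $21,200 = $63,600.

Total revenue: $63,600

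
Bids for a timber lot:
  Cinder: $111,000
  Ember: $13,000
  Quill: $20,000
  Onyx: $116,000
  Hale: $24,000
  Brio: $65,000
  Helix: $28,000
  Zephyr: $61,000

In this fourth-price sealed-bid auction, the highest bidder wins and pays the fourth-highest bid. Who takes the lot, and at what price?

Fourth-price sealed-bid auction: the highest bidder wins and pays the fourth-highest bid.
Bids in order: 116,000 (Onyx) > 111,000 (Cinder) > 65,000 (Brio) > 61,000 (Zephyr) > 28,000 (Helix) > 24,000 (Hale) > …
Onyx wins; payment is bid #4 in the ranking = $61,000.

Onyx pays $61,000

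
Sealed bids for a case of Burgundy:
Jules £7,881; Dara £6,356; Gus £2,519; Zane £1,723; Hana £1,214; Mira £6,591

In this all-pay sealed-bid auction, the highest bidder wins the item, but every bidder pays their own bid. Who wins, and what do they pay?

Jules pays £7,881

Bids in order: 7,881 (Jules) > 6,591 (Mira) > 6,356 (Dara) > 2,519 (Gus) > 1,723 (Zane) > 1,214 (Hana)
Jules is highest and takes the item; every bidder forfeits their bid.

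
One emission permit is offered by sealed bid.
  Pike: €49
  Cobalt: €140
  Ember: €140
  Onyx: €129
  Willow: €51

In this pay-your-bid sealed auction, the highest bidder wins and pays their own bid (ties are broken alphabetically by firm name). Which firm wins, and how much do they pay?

Pay-your-bid sealed auction: the highest bidder wins and pays their own bid.
Sorting bids: 140 (Cobalt) > 140 (Ember) > 129 (Onyx) > 51 (Willow) > 49 (Pike)
Tie at €140 → Cobalt wins by tie-break.
First-price: Cobalt pays what they bid, €140.

Cobalt pays €140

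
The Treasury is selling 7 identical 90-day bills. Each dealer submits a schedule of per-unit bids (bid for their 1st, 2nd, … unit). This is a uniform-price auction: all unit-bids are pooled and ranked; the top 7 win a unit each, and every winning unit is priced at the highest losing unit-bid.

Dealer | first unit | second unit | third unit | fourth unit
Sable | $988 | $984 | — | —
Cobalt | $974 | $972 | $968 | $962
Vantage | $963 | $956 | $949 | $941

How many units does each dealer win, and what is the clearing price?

Cobalt 4, Sable 2, Vantage 1; clearing price $956

All unit-bids, highest first — top 7: 988 (Sable-1), 984 (Sable-2), 974 (Cobalt-1), 972 (Cobalt-2), 968 (Cobalt-3), 963 (Vantage-1), 962 (Cobalt-4)
The (k+1)-th unit-bid is $956.
Allocation: Cobalt 4, Sable 2, Vantage 1.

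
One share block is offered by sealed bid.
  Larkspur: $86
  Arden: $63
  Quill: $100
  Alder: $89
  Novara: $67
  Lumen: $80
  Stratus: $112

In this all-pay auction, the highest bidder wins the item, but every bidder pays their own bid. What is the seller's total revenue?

Rule: the highest bidder wins the item, but every bidder pays their own bid.
Bids in order: 112 (Stratus) > 100 (Quill) > 89 (Alder) > 86 (Larkspur) > 80 (Lumen) > 67 (Novara) > …
Stratus wins with the top bid; all bids are sunk regardless.
Every bidder forfeits their bid regardless of winning.
Revenue = 86 + 63 + 100 + 89 + 67 + 80 + 112 = $597.

Total revenue: $597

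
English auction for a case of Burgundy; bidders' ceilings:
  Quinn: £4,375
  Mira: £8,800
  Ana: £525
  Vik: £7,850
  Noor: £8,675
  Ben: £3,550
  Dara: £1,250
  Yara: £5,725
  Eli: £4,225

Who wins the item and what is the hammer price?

Rule: the price rises until one bidder remains; the winner pays the price at which the last rival dropped out.
Limits in order: 8,800 (Mira) > 8,675 (Noor) > 7,850 (Vik) > 5,725 (Yara) > 4,375 (Quinn) > 4,225 (Eli) > …
Noor is the last rival to drop out, at £8,675; Mira remains and wins at that price.

Mira wins at £8,675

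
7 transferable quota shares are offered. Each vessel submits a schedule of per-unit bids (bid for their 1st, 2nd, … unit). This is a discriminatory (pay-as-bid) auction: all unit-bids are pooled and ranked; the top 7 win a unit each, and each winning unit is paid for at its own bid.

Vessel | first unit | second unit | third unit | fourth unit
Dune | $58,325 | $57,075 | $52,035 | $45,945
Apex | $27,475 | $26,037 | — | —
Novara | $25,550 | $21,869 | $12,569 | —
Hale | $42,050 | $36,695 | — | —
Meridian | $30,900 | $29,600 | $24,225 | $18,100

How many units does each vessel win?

Dune 4, Hale 2, Meridian 1

Merging the schedules and taking the best 7: 58,325 (Dune-1), 57,075 (Dune-2), 52,035 (Dune-3), 45,945 (Dune-4), 42,050 (Hale-1), 36,695 (Hale-2), 30,900 (Meridian-1)
Next rejected bid: $29,600 (not a price — pay-as-bid).
Allocation: Dune 4, Hale 2, Meridian 1.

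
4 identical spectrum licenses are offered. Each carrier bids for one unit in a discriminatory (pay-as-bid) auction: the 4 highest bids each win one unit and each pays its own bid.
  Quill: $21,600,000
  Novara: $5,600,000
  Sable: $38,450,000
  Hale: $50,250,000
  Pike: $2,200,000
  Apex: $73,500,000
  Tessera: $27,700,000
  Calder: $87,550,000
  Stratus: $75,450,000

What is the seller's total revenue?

Total revenue: $286,750,000

Sorting: 87,550,000 (Calder), 75,450,000 (Stratus), 73,500,000 (Apex), 50,250,000 (Hale), 38,450,000 (Sable), 27,700,000 (Tessera), …
Top 4: Calder, Stratus, Apex, Hale.
Total revenue = 87,550,000 + 75,450,000 + 73,500,000 + 50,250,000 = $286,750,000.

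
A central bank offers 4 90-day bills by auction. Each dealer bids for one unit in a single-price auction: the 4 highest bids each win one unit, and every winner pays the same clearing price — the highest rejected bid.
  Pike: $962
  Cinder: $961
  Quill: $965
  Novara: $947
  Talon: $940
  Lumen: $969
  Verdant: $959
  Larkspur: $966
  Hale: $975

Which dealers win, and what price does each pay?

Sorting: 975 (Hale), 969 (Lumen), 966 (Larkspur), 965 (Quill), 962 (Pike), 961 (Cinder), …
Top 4: Hale, Lumen, Larkspur, Quill.
Clearing price = highest rejected bid = $962.

Hale, Lumen, Larkspur, Quill; each pays $962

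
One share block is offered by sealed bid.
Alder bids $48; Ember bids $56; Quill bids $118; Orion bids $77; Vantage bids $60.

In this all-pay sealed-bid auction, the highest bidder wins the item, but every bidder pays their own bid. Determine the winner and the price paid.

Bids in order: 118 (Quill) > 77 (Orion) > 60 (Vantage) > 56 (Ember) > 48 (Alder)
Quill wins with the top bid; all bids are sunk regardless.

Quill pays $118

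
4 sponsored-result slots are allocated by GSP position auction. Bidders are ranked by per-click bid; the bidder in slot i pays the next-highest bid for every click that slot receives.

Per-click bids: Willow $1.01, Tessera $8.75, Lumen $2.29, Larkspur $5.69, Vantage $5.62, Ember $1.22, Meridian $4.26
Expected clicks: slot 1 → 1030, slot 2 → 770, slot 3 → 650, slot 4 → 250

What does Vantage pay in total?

Per-click bids in order: $8.75 (Tessera) > $5.69 (Larkspur) > $5.62 (Vantage) > $4.26 (Meridian) > $2.29 (Lumen) > …
Vantage holds slot 3 → pays next bid $4.26 × 650 clicks = $2769.00.

Vantage pays $2769.00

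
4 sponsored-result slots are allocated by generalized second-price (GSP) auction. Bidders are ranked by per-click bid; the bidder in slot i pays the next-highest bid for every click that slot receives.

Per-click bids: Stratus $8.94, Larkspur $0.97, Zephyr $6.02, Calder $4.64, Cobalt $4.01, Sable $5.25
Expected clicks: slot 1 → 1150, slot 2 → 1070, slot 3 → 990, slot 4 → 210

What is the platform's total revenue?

Total revenue: $17976.20

Per-click bids in order: $8.94 (Stratus) > $6.02 (Zephyr) > $5.25 (Sable) > $4.64 (Calder) > $4.01 (Cobalt) > …
Slot 1: Stratus pays $6.02 × 1150 = $6923.00
Slot 2: Zephyr pays $5.25 × 1070 = $5617.50
Slot 3: Sable pays $4.64 × 990 = $4593.60
Slot 4: Calder pays $4.01 × 210 = $842.10
Total = $17976.20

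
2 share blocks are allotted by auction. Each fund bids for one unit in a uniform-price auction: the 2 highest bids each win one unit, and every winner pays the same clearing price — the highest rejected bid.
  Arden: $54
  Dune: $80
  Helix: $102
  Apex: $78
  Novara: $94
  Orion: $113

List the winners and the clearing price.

Orion, Helix; each pays $94

Ordering the bids: 113 (Orion), 102 (Helix), 94 (Novara), 80 (Dune), …
Winners (2 units): Orion, Helix.
Highest unsuccessful bid: $94 → clearing price.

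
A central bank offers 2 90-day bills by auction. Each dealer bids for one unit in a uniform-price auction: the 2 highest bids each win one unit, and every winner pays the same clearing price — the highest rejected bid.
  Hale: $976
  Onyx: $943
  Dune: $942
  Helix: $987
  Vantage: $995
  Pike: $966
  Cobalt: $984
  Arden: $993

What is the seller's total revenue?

Ordering the bids: 995 (Vantage), 993 (Arden), 987 (Helix), 984 (Cobalt), …
Top 2: Vantage, Arden.
Clearing price = highest rejected bid = $987.
Total revenue = 2 × $987 = $1,974.

Total revenue: $1,974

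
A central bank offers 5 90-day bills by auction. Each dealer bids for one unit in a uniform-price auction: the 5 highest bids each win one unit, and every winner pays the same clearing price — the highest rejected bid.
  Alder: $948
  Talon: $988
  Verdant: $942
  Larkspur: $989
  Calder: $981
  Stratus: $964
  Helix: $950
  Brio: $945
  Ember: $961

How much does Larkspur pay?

Bids ranked high→low: 989 (Larkspur), 988 (Talon), 981 (Calder), 964 (Stratus), 961 (Ember), 950 (Helix), 948 (Alder), …
The 5 highest are Larkspur, Talon, Calder, Stratus, Ember.
Clearing price = highest rejected bid = $950.
Larkspur wins → pays $950.

Larkspur pays $950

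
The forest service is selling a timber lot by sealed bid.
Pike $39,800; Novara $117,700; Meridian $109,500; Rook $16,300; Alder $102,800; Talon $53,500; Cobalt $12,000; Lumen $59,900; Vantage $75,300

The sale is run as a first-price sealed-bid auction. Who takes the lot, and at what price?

Sorting bids: 117,700 (Novara) > 109,500 (Meridian) > 102,800 (Alder) > 75,300 (Vantage) > 59,900 (Lumen) > 53,500 (Talon) > …
Novara is highest → pays own bid, $117,700.

Novara pays $117,700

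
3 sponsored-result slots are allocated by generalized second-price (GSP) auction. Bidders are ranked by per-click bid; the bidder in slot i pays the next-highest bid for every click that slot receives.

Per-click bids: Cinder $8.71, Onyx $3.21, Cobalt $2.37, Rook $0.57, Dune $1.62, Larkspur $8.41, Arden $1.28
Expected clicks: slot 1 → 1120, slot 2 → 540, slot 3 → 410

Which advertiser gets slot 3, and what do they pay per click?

Per-click bids in order: $8.71 (Cinder) > $8.41 (Larkspur) > $3.21 (Onyx) > $2.37 (Cobalt) > …
Slot 3 goes to the third-ranked bidder, Onyx, who pays the next bid down: $2.37/click.

Onyx; $2.37 per click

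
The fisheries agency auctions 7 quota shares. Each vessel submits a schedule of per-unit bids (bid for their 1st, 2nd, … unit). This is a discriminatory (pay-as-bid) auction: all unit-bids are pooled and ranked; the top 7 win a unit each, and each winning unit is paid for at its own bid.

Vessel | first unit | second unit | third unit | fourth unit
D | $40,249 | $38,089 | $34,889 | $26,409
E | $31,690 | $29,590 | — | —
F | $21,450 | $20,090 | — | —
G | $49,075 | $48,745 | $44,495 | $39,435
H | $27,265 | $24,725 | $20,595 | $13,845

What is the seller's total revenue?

Total revenue: $294,977

Merging the schedules and taking the best 7: 49,075 (G-1), 48,745 (G-2), 44,495 (G-3), 40,249 (D-1), 39,435 (G-4), 38,089 (D-2), 34,889 (D-3)
Next rejected bid: $31,690 (not a price — pay-as-bid).
Each winning unit pays its own bid.
Revenue = 49,075 + 48,745 + 44,495 + 40,249 + 39,435 + 38,089 + 34,889 = $294,977.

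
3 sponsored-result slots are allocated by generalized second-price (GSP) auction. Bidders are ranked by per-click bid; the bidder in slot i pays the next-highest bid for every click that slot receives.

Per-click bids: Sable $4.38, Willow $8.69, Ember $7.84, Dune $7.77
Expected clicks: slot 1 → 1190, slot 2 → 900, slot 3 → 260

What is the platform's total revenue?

Per-click bids in order: $8.69 (Willow) > $7.84 (Ember) > $7.77 (Dune) > $4.38 (Sable)
Slot 1: Willow pays $7.84 × 1190 = $9329.60
Slot 2: Ember pays $7.77 × 900 = $6993.00
Slot 3: Dune pays $4.38 × 260 = $1138.80
Total = $17461.40

Total revenue: $17461.40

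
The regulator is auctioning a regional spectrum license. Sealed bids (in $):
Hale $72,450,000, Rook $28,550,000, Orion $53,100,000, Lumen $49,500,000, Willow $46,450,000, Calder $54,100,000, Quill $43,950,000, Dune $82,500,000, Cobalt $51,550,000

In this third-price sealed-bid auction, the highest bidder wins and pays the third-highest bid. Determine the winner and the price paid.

Dune pays $54,100,000

Bids in order: 82,500,000 (Dune) > 72,450,000 (Hale) > 54,100,000 (Calder) > 53,100,000 (Orion) > 51,550,000 (Cobalt) > 49,500,000 (Lumen) > …
Dune wins; payment is bid #3 in the ranking = $54,100,000.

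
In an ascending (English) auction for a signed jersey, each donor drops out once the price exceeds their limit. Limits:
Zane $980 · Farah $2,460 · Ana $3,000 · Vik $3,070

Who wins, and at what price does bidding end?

Rule: the price rises until one bidder remains; the winner pays the price at which the last rival dropped out.
Sorting limits: 3,070 (Vik) > 3,000 (Ana) > 2,460 (Farah) > 980 (Zane)
Ana is the last rival to drop out, at $3,000; Vik remains and wins at that price.

Vik wins at $3,000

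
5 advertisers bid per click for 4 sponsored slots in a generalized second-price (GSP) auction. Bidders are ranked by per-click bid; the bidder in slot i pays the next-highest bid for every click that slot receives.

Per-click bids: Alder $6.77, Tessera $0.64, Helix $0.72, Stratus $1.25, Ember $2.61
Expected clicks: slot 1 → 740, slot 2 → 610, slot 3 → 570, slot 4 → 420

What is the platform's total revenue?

Per-click bids in order: $6.77 (Alder) > $2.61 (Ember) > $1.25 (Stratus) > $0.72 (Helix) > $0.64 (Tessera)
Slot 1: Alder pays $2.61 × 740 = $1931.40
Slot 2: Ember pays $1.25 × 610 = $762.50
Slot 3: Stratus pays $0.72 × 570 = $410.40
Slot 4: Helix pays $0.64 × 420 = $268.80
Total = $3373.10

Total revenue: $3373.10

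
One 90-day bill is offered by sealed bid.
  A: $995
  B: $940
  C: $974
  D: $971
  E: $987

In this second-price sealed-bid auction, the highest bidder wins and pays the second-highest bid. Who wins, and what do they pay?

A pays $987

Rule: the highest bidder wins and pays the second-highest bid.
Bids ranked: 995 (A) > 987 (E) > 974 (C) > 971 (D) > 940 (B)
A wins with the highest bid; price is set by the runner-up at $987.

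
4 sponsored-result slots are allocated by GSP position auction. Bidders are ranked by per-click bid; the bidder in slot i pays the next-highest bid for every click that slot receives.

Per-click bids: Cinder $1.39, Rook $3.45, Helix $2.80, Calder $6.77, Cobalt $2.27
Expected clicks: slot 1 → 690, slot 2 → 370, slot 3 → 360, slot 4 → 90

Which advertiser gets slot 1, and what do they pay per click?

Per-click bids in order: $6.77 (Calder) > $3.45 (Rook) > $2.80 (Helix) > $2.27 (Cobalt) > $1.39 (Cinder)
Slot 1 goes to the first-ranked bidder, Calder, who pays the next bid down: $3.45/click.

Calder; $3.45 per click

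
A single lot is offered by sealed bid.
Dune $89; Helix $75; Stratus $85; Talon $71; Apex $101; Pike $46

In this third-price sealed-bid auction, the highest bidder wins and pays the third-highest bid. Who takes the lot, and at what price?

Sorting bids: 101 (Apex) > 89 (Dune) > 85 (Stratus) > 75 (Helix) > 71 (Talon) > 46 (Pike)
Apex wins; payment is bid #3 in the ranking = $85.

Apex pays $85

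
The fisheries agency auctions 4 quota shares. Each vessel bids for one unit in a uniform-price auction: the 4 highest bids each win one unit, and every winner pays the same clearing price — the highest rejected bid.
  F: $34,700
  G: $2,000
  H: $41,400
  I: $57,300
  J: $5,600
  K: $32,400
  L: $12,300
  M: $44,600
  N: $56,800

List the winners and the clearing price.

Bids ranked high→low: 57,300 (I), 56,800 (N), 44,600 (M), 41,400 (H), 34,700 (F), 32,400 (K), …
Winners (4 units): I, N, M, H.
Clearing price = highest rejected bid = $34,700.

I, N, M, H; each pays $34,700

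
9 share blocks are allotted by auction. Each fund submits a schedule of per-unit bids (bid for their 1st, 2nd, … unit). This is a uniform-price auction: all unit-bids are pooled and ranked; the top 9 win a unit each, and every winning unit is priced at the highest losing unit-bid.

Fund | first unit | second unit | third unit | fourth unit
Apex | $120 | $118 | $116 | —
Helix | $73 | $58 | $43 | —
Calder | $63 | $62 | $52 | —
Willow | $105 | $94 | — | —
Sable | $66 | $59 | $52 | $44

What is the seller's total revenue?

Total revenue: $531

Pooled unit-bids ranked (top 9): 120 (Apex-1), 118 (Apex-2), 116 (Apex-3), 105 (Willow-1), 94 (Willow-2), 73 (Helix-1), 66 (Sable-1), 63 (Calder-1), 62 (Calder-2)
Highest rejected unit-bid = $59.
Allocation: Apex 3, Calder 2, Helix 1, Sable 1, Willow 2. Every unit priced at $59.
Revenue = 9 × 59 = $531.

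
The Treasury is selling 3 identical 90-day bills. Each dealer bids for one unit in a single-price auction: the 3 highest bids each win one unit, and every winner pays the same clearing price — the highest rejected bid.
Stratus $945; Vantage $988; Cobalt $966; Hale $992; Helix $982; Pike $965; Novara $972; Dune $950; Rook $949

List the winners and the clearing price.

Hale, Vantage, Helix; each pays $972

Bids ranked high→low: 992 (Hale), 988 (Vantage), 982 (Helix), 972 (Novara), 966 (Cobalt), …
The 3 highest are Hale, Vantage, Helix.
Highest unsuccessful bid: $972 → clearing price.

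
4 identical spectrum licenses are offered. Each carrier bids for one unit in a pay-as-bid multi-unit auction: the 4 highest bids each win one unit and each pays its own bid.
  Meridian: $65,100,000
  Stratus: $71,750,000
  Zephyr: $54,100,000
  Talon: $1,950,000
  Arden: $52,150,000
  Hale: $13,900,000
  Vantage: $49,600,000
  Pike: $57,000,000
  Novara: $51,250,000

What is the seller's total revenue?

Ordering the bids: 71,750,000 (Stratus), 65,100,000 (Meridian), 57,000,000 (Pike), 54,100,000 (Zephyr), 52,150,000 (Arden), 51,250,000 (Novara), …
Top 4: Stratus, Meridian, Pike, Zephyr.
Total revenue = 71,750,000 + 65,100,000 + 57,000,000 + 54,100,000 = $247,950,000.

Total revenue: $247,950,000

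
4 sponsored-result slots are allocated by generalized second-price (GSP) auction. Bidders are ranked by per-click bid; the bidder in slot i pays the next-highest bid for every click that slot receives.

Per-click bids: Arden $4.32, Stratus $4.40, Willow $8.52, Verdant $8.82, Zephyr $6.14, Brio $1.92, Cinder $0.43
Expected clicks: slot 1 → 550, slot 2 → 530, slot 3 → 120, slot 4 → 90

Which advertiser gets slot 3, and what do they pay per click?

Ranked by bid: $8.82 (Verdant) > $8.52 (Willow) > $6.14 (Zephyr) > $4.40 (Stratus) > $4.32 (Arden) > …
Slot 3 goes to the third-ranked bidder, Zephyr, who pays the next bid down: $4.40/click.

Zephyr; $4.40 per click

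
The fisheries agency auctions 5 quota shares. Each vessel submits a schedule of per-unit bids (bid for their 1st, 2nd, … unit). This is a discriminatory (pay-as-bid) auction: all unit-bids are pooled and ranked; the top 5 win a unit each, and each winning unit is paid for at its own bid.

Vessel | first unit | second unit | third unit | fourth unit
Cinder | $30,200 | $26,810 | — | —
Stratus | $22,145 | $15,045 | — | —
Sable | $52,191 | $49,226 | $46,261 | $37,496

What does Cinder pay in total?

All unit-bids, highest first — top 5: 52,191 (Sable-1), 49,226 (Sable-2), 46,261 (Sable-3), 37,496 (Sable-4), 30,200 (Cinder-1)
Next rejected bid: $26,810 (not a price — pay-as-bid).
Cinder's winning unit-bids: 30,200 = $30,200.

Cinder pays $30,200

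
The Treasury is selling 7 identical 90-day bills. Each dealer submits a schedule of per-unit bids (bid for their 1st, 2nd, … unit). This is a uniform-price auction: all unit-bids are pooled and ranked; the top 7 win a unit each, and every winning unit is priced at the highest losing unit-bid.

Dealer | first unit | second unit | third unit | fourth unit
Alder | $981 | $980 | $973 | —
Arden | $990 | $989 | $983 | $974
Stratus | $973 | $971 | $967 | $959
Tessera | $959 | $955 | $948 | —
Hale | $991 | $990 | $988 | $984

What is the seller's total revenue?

Pooled unit-bids ranked (top 7): 991 (Hale-1), 990 (Arden-1), 990 (Hale-2), 989 (Arden-2), 988 (Hale-3), 984 (Hale-4), 983 (Arden-3)
First bid not allocated: $981.
Allocation: Arden 3, Hale 4. Every unit priced at $981.
Revenue = 7 × 981 = $6,867.

Total revenue: $6,867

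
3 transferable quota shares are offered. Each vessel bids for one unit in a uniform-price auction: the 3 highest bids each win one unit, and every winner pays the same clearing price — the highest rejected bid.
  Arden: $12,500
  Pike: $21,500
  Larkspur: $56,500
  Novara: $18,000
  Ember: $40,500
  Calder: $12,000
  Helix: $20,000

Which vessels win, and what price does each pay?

Larkspur, Ember, Pike; each pays $20,000

Ordering the bids: 56,500 (Larkspur), 40,500 (Ember), 21,500 (Pike), 20,000 (Helix), 18,000 (Novara), …
The 3 highest are Larkspur, Ember, Pike.
First losing bid is Helix's $20,000, which sets the uniform price.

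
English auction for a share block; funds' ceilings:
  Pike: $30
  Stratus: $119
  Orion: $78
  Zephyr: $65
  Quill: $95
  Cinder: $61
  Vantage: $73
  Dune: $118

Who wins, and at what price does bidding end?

Stratus wins at $118

Sorting limits: 119 (Stratus) > 118 (Dune) > 95 (Quill) > 78 (Orion) > 73 (Vantage) > 65 (Zephyr) > …
Bidding ends when Dune exits at $118; Stratus takes it.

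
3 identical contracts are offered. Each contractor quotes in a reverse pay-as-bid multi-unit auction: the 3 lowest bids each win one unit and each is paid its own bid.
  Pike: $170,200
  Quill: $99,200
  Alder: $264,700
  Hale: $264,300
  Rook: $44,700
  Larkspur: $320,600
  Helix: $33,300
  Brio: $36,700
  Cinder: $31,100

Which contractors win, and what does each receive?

Ordering the bids: 31,100 (Cinder), 33,300 (Helix), 36,700 (Brio), 44,700 (Rook), 99,200 (Quill), …
Winners (3 units): Cinder, Helix, Brio.
Each winner is paid its own bid: Cinder $31,100, Helix $33,300, Brio $36,700.

Cinder $31,100, Helix $33,300, Brio $36,700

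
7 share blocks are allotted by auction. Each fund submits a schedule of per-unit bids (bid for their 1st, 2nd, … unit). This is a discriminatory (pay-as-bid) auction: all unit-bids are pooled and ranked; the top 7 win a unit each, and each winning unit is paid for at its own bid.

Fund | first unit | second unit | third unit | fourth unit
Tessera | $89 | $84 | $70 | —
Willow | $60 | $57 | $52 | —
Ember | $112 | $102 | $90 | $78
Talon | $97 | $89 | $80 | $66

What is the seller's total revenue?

Merging the schedules and taking the best 7: 112 (Ember-1), 102 (Ember-2), 97 (Talon-1), 90 (Ember-3), 89 (Tessera-1), 89 (Talon-2), 84 (Tessera-2)
Next rejected bid: $80 (not a price — pay-as-bid).
Each winning unit pays its own bid.
Revenue = 112 + 102 + 97 + 90 + 89 + 89 + 84 = $663.

Total revenue: $663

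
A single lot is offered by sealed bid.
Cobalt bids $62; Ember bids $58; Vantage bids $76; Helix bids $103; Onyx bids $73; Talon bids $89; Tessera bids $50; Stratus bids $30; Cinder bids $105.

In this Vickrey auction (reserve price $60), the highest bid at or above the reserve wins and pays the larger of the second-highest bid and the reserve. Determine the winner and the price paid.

Cinder pays $103

Sorting bids: 105 (Cinder) > 103 (Helix) > 89 (Talon) > 76 (Vantage) > 73 (Onyx) > 62 (Cobalt) > …
Highest eligible bid: Cinder at $105.
max(second-highest $103, reserve $60) = $103; the reserve does not bind.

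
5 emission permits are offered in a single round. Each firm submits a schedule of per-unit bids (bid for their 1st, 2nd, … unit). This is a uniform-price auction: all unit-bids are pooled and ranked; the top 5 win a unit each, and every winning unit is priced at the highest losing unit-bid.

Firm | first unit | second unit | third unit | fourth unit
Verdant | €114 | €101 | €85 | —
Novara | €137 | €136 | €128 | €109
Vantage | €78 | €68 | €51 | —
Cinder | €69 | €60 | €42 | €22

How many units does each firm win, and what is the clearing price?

Novara 4, Verdant 1; clearing price €101

Pooled unit-bids ranked (top 5): 137 (Novara-1), 136 (Novara-2), 128 (Novara-3), 114 (Verdant-1), 109 (Novara-4)
First bid not allocated: €101.
Allocation: Novara 4, Verdant 1.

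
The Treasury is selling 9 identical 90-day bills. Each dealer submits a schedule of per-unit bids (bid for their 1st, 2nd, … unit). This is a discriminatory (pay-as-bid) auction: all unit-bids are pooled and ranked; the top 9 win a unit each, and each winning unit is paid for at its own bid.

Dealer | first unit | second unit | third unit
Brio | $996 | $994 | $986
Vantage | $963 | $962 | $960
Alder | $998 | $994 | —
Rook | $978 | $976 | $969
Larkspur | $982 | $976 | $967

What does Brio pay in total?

Brio pays $2,976

Pooled unit-bids ranked (top 9): 998 (Alder-1), 996 (Brio-1), 994 (Brio-2), 994 (Alder-2), 986 (Brio-3), 982 (Larkspur-1), 978 (Rook-1), 976 (Rook-2), 976 (Larkspur-2)
Next rejected bid: $969 (not a price — pay-as-bid).
Brio's winning unit-bids: 996 + 994 + 986 = $2,976.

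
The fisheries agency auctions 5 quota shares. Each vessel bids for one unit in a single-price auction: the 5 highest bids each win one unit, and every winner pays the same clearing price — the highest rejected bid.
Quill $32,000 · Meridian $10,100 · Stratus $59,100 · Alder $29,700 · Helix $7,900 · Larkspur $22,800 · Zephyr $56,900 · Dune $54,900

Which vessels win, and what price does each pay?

Stratus, Zephyr, Dune, Quill, Alder; each pays $22,800

Bids ranked high→low: 59,100 (Stratus), 56,900 (Zephyr), 54,900 (Dune), 32,000 (Quill), 29,700 (Alder), 22,800 (Larkspur), 10,100 (Meridian), …
Top 5: Stratus, Zephyr, Dune, Quill, Alder.
Highest unsuccessful bid: $22,800 → clearing price.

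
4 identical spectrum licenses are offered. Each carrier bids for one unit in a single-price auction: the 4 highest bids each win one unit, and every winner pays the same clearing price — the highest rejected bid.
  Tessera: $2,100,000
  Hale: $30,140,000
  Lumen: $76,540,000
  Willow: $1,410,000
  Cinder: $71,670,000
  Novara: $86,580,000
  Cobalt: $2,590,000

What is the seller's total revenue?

Total revenue: $10,360,000

Bids ranked high→low: 86,580,000 (Novara), 76,540,000 (Lumen), 71,670,000 (Cinder), 30,140,000 (Hale), 2,590,000 (Cobalt), 2,100,000 (Tessera), …
Top 4: Novara, Lumen, Cinder, Hale.
First losing bid is Cobalt's $2,590,000, which sets the uniform price.
Total revenue = 4 × $2,590,000 = $10,360,000.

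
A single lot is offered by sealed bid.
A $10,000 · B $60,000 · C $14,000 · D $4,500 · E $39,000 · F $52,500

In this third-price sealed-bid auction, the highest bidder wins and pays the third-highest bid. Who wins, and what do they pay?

B pays $39,000

Bids in order: 60,000 (B) > 52,500 (F) > 39,000 (E) > 14,000 (C) > 10,000 (A) > 4,500 (D)
B is highest; pays the third-highest bid, $39,000.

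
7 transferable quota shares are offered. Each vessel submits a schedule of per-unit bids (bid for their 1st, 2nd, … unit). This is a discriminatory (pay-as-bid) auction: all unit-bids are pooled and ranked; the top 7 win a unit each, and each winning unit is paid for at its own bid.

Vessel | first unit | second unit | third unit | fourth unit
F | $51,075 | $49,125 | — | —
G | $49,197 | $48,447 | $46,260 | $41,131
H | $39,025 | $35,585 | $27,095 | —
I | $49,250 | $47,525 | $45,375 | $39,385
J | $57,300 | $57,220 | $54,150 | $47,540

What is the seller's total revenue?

All unit-bids, highest first — top 7: 57,300 (J-1), 57,220 (J-2), 54,150 (J-3), 51,075 (F-1), 49,250 (I-1), 49,197 (G-1), 49,125 (F-2)
Next rejected bid: $48,447 (not a price — pay-as-bid).
Each winning unit pays its own bid.
Revenue = 57,300 + 57,220 + 54,150 + 51,075 + 49,250 + 49,197 + 49,125 = $367,317.

Total revenue: $367,317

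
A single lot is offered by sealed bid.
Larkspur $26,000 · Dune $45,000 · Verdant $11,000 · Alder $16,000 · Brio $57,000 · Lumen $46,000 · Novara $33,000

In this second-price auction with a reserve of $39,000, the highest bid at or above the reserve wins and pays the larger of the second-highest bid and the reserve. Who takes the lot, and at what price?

Bids ranked: 57,000 (Brio) > 46,000 (Lumen) > 45,000 (Dune) > 33,000 (Novara) > 26,000 (Larkspur) > 16,000 (Alder) > …
Highest eligible bid: Brio at $57,000.
Second-highest bid $46,000 exceeds the reserve $39,000 → payment $46,000.

Brio pays $46,000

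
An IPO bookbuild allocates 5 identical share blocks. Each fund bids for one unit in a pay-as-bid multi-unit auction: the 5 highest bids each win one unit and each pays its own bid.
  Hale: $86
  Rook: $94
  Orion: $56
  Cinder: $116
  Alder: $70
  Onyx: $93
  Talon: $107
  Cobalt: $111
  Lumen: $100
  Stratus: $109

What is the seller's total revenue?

Sorting: 116 (Cinder), 111 (Cobalt), 109 (Stratus), 107 (Talon), 100 (Lumen), 94 (Rook), 93 (Onyx), …
Winners (5 units): Cinder, Cobalt, Stratus, Talon, Lumen.
Total revenue = 116 + 111 + 109 + 107 + 100 = $543.

Total revenue: $543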